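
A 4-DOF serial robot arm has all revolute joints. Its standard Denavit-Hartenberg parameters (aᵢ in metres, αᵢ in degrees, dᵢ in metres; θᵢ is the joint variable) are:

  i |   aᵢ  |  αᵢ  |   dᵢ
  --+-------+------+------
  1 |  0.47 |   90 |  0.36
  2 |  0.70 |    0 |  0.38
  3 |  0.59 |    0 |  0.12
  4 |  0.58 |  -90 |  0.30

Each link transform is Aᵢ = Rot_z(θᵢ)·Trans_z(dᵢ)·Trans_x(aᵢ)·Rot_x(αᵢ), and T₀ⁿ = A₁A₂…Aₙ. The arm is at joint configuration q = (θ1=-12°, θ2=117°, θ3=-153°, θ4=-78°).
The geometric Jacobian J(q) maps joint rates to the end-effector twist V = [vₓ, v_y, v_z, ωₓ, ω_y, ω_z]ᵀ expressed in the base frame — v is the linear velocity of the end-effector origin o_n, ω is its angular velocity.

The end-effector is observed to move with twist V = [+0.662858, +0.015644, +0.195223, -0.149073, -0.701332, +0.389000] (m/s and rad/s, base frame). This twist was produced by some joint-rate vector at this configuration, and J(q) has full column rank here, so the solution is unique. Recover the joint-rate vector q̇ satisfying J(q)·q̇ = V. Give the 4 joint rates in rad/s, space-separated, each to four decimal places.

0.3890 0.7910 0.4990 -0.5730

o_n = [0.2187, -0.8644, 0.1071]
J₁: ẑ×o_n = [0.8644, 0.2187, -0.0000], ω = ẑ
J2: z=[-0.2079, -0.9781, 0.0000] o=[0.4597, -0.0977, 0.3600] → [0.2474, -0.0526, -0.0764, -0.2079, -0.9781, 0.0000]
J3: z=[-0.2079, -0.9781, 0.0000] o=[0.0699, -0.4033, 0.9837] → [0.8575, -0.1823, 0.2414, -0.2079, -0.9781, 0.0000]
J4: z=[-0.2079, -0.9781, 0.0000] o=[0.5118, -0.6200, 0.6369] → [0.5183, -0.1102, -0.2359, -0.2079, -0.9781, 0.0000]
q̇ = J⁺·V = [0.3890, 0.7910, 0.4990, -0.5730]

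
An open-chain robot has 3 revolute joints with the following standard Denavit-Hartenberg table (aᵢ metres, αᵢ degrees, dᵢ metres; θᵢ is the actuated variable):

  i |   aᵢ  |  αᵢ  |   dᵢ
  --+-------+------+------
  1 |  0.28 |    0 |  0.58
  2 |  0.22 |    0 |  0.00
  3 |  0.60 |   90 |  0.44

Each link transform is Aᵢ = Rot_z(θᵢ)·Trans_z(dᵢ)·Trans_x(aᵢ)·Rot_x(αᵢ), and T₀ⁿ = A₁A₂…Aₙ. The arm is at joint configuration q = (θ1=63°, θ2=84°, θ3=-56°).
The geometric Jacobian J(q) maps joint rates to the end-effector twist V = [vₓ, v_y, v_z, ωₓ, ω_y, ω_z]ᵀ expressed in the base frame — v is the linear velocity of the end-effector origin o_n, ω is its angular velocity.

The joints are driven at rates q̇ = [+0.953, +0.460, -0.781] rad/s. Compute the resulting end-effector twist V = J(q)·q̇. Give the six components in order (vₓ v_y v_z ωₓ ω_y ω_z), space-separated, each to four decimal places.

-0.7862 -0.1462 0.0000 0.0000 0.0000 0.6320

o_n = [-0.0679, 0.9692, 1.0200]
J₁: ẑ×o_n = [-0.9692, -0.0679, 0.0000], ω = ẑ
J2: z=[0.0000, 0.0000, 1.0000] o=[0.1271, 0.2495, 0.5800] → [-0.7197, -0.1950, 0.0000, 0.0000, 0.0000, 1.0000]
J3: z=[0.0000, 0.0000, 1.0000] o=[-0.0574, 0.3693, 0.5800] → [-0.5999, -0.0105, 0.0000, 0.0000, 0.0000, 1.0000]
V = J·q̇ = [-0.7862, -0.1462, 0.0000, 0.0000, 0.0000, 0.6320]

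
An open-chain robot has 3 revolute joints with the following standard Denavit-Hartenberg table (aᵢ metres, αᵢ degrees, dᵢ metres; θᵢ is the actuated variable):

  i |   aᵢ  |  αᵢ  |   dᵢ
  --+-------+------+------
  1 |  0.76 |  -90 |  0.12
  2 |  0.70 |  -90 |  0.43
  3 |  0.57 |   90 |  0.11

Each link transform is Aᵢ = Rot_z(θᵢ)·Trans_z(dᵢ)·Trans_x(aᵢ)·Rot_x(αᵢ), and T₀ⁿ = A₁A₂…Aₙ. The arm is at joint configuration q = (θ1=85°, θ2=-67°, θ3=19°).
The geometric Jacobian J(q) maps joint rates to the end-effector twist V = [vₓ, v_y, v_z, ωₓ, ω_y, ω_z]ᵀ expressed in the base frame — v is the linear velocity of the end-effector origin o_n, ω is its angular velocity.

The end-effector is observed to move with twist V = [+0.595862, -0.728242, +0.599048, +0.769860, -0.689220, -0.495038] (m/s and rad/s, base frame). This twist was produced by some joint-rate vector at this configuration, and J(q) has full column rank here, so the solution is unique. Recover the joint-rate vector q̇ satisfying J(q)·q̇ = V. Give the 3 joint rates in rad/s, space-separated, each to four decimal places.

o_n = [-0.1262, 1.3615, 1.2175]
J₁: ẑ×o_n = [-1.3615, -0.1262, 0.0000], ω = ẑ
J2: z=[-0.9962, 0.0872, 0.0000] o=[0.0662, 0.7571, 0.1200] → [0.0957, 1.0933, -0.5854, -0.9962, 0.0872, 0.0000]
J3: z=[0.0802, 0.9170, -0.3907] o=[-0.3383, 1.0671, 0.7644] → [0.5306, -0.1192, -0.1708, 0.0802, 0.9170, -0.3907]
q̇ = J⁺·V = [-0.7580, -0.8270, -0.6730]

-0.7580 -0.8270 -0.6730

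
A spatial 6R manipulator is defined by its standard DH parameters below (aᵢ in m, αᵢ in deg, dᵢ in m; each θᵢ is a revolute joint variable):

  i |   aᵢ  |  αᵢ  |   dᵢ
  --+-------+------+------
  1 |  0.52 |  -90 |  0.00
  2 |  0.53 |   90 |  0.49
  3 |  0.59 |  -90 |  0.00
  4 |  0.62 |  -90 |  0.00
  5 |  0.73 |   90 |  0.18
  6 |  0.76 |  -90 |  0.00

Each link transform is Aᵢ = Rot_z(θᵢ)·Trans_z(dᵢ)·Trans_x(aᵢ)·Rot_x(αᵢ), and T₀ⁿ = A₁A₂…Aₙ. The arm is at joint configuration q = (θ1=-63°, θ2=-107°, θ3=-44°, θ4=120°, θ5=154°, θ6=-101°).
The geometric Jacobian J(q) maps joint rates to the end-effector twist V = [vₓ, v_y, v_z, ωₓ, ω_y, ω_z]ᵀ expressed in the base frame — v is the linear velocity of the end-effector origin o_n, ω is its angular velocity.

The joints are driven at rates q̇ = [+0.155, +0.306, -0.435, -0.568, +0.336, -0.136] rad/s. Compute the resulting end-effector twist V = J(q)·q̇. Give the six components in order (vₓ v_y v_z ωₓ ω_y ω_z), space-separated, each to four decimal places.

o_n = [-0.1182, -0.6758, 1.1538]
J₁: ẑ×o_n = [0.6758, -0.1182, 0.0000], ω = ẑ
J2: z=[0.8910, 0.4540, 0.0000] o=[0.2361, -0.4633, 0.0000] → [0.5238, -1.0280, -0.0285, 0.8910, 0.4540, 0.0000]
J3: z=[-0.4342, 0.8521, -0.2924] o=[0.6023, -0.1028, 0.5068] → [0.3837, 0.4915, 0.8627, -0.4342, 0.8521, -0.2924]
J4: z=[0.5487, 0.5075, 0.6643] o=[0.1808, -0.1783, 0.9127] → [0.4529, -0.3309, -0.1213, 0.5487, 0.5075, 0.6643]
J5: z=[0.4016, 0.5369, -0.7419] o=[0.6354, -0.5961, 0.8564] → [0.1005, 0.4397, 0.3726, 0.4016, 0.5369, -0.7419]
J6: z=[-0.1718, -0.7516, -0.6369] o=[0.0510, -0.2197, 0.5699] → [-0.7293, 0.2081, -0.0488, -0.1718, -0.7516, -0.6369]
V = J·q̇ = [-0.0261, -0.2393, -0.1833, 0.3081, -0.2374, -0.2578]

-0.0261 -0.2393 -0.1833 0.3081 -0.2374 -0.2578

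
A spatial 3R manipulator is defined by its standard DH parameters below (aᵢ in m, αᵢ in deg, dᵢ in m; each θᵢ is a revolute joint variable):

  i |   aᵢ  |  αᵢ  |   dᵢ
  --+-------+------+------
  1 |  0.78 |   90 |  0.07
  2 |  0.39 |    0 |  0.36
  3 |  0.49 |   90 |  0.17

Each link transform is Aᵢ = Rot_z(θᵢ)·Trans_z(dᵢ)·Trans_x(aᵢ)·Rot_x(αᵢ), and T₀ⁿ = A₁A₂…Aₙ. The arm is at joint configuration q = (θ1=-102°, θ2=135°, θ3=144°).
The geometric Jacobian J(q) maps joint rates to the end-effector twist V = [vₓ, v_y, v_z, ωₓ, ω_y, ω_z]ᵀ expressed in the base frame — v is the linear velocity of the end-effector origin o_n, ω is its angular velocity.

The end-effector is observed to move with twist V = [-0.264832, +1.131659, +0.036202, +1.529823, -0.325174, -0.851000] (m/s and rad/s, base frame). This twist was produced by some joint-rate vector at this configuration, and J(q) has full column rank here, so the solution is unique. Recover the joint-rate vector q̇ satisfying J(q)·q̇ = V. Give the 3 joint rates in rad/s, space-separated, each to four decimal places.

-0.8510 -0.5660 -0.9980

o_n = [-0.6392, -0.4580, -0.1382]
J₁: ẑ×o_n = [0.4580, -0.6392, 0.0000], ω = ẑ
J2: z=[-0.9781, 0.2079, 0.0000] o=[-0.1622, -0.7630, 0.0700] → [-0.0433, -0.2036, -0.1991, -0.9781, 0.2079, 0.0000]
J3: z=[-0.9781, 0.2079, 0.0000] o=[-0.4570, -0.4184, 0.3458] → [-0.1006, -0.4734, 0.0767, -0.9781, 0.2079, 0.0000]
q̇ = J⁺·V = [-0.8510, -0.5660, -0.9980]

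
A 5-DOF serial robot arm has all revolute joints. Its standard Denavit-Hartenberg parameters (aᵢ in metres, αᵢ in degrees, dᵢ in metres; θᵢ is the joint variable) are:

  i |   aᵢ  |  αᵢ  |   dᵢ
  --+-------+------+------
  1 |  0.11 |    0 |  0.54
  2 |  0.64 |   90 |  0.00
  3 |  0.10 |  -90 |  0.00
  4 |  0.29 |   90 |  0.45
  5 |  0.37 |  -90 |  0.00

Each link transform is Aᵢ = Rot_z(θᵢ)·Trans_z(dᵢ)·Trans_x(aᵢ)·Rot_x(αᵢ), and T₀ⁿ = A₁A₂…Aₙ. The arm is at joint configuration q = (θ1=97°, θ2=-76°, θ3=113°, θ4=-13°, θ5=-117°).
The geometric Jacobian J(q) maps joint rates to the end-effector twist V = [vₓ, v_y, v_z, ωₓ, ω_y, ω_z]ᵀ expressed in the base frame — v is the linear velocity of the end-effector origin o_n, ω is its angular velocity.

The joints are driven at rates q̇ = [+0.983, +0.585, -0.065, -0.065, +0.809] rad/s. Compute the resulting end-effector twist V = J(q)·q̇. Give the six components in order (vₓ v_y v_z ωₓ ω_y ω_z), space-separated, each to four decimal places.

o_n = [0.4107, 0.2426, 0.6945]
J₁: ẑ×o_n = [-0.2426, 0.4107, 0.0000], ω = ẑ
J2: z=[0.0000, 0.0000, 1.0000] o=[-0.0134, 0.1092, 0.5400] → [-0.1334, 0.4241, 0.0000, 0.0000, 0.0000, 1.0000]
J3: z=[0.3584, -0.9336, 0.0000] o=[0.5841, 0.3385, 0.5400] → [-0.1442, -0.0554, -0.1963, 0.3584, -0.9336, 0.0000]
J4: z=[-0.8594, -0.3299, -0.3907] o=[0.5476, 0.3245, 0.6321] → [-0.0526, 0.1072, 0.0253, -0.8594, -0.3299, -0.3907]
J5: z=[0.4312, -0.8782, -0.2071] o=[0.0812, 0.0756, 0.7163] → [0.0538, -0.0588, 0.3613, 0.4312, -0.8782, -0.2071]
V = J·q̇ = [-0.2602, 0.6008, 0.3034, 0.3814, -0.6283, 1.4259]

-0.2602 0.6008 0.3034 0.3814 -0.6283 1.4259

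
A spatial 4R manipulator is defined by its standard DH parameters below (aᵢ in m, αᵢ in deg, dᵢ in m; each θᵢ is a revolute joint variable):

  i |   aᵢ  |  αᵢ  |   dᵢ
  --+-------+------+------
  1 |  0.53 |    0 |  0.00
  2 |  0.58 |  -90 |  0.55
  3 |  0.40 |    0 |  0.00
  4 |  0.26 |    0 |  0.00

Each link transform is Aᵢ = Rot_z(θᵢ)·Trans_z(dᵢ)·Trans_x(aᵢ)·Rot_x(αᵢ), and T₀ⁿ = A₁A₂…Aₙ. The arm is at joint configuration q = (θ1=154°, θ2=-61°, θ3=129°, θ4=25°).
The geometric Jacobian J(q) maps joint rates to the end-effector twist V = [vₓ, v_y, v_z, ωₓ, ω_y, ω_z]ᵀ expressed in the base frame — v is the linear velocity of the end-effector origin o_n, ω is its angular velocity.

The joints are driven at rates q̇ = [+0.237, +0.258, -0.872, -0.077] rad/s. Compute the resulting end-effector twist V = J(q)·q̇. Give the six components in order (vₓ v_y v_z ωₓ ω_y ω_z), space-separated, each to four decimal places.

o_n = [-0.4813, 0.3268, 0.1252]
J₁: ẑ×o_n = [-0.3268, -0.4813, 0.0000], ω = ẑ
J2: z=[0.0000, 0.0000, 1.0000] o=[-0.4764, 0.2323, 0.0000] → [-0.0945, -0.0050, 0.0000, 0.0000, 0.0000, 1.0000]
J3: z=[-0.9986, -0.0523, 0.0000] o=[-0.5067, 0.8115, 0.5500] → [0.0222, -0.4243, 0.4854, -0.9986, -0.0523, 0.0000]
J4: z=[-0.9986, -0.0523, 0.0000] o=[-0.4935, 0.5602, 0.2391] → [0.0060, -0.1138, 0.2337, -0.9986, -0.0523, 0.0000]
V = J·q̇ = [-0.1217, 0.2634, -0.4413, 0.9477, 0.0497, 0.4950]

-0.1217 0.2634 -0.4413 0.9477 0.0497 0.4950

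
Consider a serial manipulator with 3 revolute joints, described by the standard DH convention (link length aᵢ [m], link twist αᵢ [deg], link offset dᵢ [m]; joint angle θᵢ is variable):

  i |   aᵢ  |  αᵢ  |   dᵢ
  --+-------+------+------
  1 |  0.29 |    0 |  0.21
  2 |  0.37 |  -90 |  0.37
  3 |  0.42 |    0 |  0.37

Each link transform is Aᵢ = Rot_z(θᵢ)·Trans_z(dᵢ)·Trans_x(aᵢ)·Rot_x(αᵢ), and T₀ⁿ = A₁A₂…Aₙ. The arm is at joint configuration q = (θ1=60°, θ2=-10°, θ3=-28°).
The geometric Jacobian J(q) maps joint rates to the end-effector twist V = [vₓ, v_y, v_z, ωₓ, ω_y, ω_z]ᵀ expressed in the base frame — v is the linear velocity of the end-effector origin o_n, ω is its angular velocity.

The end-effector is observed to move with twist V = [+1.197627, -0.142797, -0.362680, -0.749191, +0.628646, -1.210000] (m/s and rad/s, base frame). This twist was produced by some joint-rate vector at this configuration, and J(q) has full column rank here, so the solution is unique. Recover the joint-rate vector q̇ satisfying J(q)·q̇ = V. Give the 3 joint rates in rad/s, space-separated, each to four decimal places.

-0.3950 -0.8150 0.9780

o_n = [0.3378, 1.0565, 0.7772]
J₁: ẑ×o_n = [-1.0565, 0.3378, 0.0000], ω = ẑ
J2: z=[0.0000, 0.0000, 1.0000] o=[0.1450, 0.2511, 0.2100] → [-0.8053, 0.1928, 0.0000, 0.0000, 0.0000, 1.0000]
J3: z=[-0.7660, 0.6428, 0.0000] o=[0.3828, 0.5346, 0.5800] → [0.1267, 0.1510, -0.3708, -0.7660, 0.6428, 0.0000]
q̇ = J⁺·V = [-0.3950, -0.8150, 0.9780]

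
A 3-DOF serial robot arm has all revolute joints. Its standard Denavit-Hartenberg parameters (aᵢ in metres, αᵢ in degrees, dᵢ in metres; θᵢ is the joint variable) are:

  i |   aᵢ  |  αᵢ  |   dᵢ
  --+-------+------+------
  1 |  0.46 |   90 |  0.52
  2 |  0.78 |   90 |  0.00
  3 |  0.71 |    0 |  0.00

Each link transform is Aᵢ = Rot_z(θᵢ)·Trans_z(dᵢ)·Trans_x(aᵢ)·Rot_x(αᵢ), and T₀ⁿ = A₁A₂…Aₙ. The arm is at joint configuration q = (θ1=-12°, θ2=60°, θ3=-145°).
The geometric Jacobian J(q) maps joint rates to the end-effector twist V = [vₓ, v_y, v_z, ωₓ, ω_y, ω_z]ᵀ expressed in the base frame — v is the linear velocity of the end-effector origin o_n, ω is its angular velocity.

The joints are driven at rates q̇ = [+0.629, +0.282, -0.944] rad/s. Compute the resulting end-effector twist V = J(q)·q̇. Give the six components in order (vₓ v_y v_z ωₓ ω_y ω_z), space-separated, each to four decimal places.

o_n = [0.6317, 0.2821, 0.6918]
J₁: ẑ×o_n = [-0.2821, 0.6317, 0.0000], ω = ẑ
J2: z=[-0.2079, -0.9781, 0.0000] o=[0.4499, -0.0956, 0.5200] → [-0.1681, 0.0357, 0.0992, -0.2079, -0.9781, 0.0000]
J3: z=[0.8471, -0.1801, -0.5000] o=[0.8314, -0.1767, 1.1955] → [0.3201, 0.5266, 0.3527, 0.8471, -0.1801, -0.5000]
V = J·q̇ = [-0.5270, -0.0897, -0.3050, -0.8583, -0.1059, 1.1010]

-0.5270 -0.0897 -0.3050 -0.8583 -0.1059 1.1010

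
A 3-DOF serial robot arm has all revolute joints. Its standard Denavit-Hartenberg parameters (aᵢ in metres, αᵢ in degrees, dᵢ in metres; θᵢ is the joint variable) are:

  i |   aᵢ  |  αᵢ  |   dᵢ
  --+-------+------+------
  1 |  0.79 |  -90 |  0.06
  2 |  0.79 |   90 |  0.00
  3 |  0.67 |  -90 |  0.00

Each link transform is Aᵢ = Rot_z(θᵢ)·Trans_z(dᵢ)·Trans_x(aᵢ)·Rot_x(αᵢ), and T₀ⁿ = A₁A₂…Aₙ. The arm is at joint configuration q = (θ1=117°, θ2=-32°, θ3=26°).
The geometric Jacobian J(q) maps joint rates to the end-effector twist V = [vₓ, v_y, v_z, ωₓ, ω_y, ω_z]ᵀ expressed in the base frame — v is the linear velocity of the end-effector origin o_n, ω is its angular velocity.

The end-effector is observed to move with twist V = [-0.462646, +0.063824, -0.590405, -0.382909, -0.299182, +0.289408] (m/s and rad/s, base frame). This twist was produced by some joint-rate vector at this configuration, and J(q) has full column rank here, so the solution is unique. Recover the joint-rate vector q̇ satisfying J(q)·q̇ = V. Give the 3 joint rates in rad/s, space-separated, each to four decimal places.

o_n = [-1.1564, 1.6225, 0.7977]
J₁: ẑ×o_n = [-1.6225, -1.1564, 0.0000], ω = ẑ
J2: z=[-0.8910, -0.4540, 0.0000] o=[-0.3587, 0.7039, 0.0600] → [-0.3349, 0.6573, -1.1806, -0.8910, -0.4540, 0.0000]
J3: z=[0.2406, -0.4722, 0.8480] o=[-0.6628, 1.3008, 0.4786] → [-0.4235, -0.4953, -0.1556, 0.2406, -0.4722, 0.8480]
q̇ = J⁺·V = [0.1410, 0.4770, 0.1750]

0.1410 0.4770 0.1750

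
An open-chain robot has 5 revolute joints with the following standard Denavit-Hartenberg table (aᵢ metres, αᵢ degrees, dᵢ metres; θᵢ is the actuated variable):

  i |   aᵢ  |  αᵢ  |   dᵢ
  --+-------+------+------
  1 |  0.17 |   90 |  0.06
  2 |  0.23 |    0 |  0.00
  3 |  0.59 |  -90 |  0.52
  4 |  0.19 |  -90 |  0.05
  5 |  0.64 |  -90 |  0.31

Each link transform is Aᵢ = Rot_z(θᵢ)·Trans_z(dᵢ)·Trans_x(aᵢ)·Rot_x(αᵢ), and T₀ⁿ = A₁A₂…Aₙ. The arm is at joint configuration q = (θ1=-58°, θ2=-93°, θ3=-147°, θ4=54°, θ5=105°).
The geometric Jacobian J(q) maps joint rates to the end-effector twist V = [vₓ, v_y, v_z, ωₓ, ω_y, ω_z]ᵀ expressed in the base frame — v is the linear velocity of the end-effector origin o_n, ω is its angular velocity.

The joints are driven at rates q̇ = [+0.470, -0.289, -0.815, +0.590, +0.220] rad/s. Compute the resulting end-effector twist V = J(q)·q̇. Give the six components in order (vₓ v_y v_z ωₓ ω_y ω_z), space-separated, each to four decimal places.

o_n = [-0.0190, -0.5699, 0.4206]
J₁: ẑ×o_n = [0.5699, -0.0190, 0.0000], ω = ẑ
J2: z=[-0.8480, -0.5299, 0.0000] o=[0.0901, -0.1442, 0.0600] → [-0.1911, 0.3058, 0.3033, -0.8480, -0.5299, 0.0000]
J3: z=[-0.8480, -0.5299, 0.0000] o=[0.0837, -0.1340, -0.1697] → [-0.3128, 0.5006, 0.3153, -0.8480, -0.5299, 0.0000]
J4: z=[-0.4589, 0.7344, -0.5000] o=[-0.5136, -0.1593, 0.3413] → [-0.1470, -0.2109, -0.1749, -0.4589, 0.7344, -0.5000]
J5: z=[0.7128, -0.0316, -0.7006] o=[-0.4358, 0.0062, 0.4130] → [-0.4039, -0.2974, -0.3975, 0.7128, -0.0316, -0.7006]
V = J·q̇ = [0.4024, -0.6951, -0.5352, 0.8223, 1.0114, 0.0209]

0.4024 -0.6951 -0.5352 0.8223 1.0114 0.0209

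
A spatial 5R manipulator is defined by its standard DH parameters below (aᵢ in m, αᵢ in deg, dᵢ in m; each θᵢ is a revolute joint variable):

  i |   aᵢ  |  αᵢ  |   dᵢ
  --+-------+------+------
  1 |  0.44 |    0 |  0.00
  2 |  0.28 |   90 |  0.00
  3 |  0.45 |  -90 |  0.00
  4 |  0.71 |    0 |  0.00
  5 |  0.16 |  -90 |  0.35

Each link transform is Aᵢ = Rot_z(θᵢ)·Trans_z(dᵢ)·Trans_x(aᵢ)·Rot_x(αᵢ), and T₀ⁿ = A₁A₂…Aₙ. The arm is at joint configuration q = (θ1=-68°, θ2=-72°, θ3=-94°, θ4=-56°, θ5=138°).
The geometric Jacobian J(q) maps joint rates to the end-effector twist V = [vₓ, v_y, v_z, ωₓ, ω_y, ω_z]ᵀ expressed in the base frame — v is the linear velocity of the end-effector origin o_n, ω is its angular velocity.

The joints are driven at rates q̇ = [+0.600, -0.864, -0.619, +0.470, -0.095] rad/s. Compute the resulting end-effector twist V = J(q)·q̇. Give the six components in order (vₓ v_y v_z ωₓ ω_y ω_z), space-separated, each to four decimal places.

o_n = [-0.5472, -0.4439, -0.8916]
J₁: ẑ×o_n = [0.4439, -0.5472, 0.0000], ω = ẑ
J2: z=[0.0000, 0.0000, 1.0000] o=[0.1648, -0.4080, 0.0000] → [0.0359, -0.7120, 0.0000, 0.0000, 0.0000, 1.0000]
J3: z=[-0.6428, 0.7660, 0.0000] o=[-0.0497, -0.5879, 0.0000] → [-0.6830, -0.5731, 0.2885, -0.6428, 0.7660, 0.0000]
J4: z=[-0.7642, -0.6412, -0.0698] o=[-0.0256, -0.5678, -0.4489] → [0.2925, -0.3019, -0.4291, -0.7642, -0.6412, -0.0698]
J5: z=[-0.7642, -0.6412, -0.0698] o=[-0.3828, -0.0991, -0.8450] → [0.0058, -0.0242, 0.1581, -0.7642, -0.6412, -0.0698]
V = J·q̇ = [0.7950, 0.5020, -0.3953, 0.1113, -0.7146, -0.2902]

0.7950 0.5020 -0.3953 0.1113 -0.7146 -0.2902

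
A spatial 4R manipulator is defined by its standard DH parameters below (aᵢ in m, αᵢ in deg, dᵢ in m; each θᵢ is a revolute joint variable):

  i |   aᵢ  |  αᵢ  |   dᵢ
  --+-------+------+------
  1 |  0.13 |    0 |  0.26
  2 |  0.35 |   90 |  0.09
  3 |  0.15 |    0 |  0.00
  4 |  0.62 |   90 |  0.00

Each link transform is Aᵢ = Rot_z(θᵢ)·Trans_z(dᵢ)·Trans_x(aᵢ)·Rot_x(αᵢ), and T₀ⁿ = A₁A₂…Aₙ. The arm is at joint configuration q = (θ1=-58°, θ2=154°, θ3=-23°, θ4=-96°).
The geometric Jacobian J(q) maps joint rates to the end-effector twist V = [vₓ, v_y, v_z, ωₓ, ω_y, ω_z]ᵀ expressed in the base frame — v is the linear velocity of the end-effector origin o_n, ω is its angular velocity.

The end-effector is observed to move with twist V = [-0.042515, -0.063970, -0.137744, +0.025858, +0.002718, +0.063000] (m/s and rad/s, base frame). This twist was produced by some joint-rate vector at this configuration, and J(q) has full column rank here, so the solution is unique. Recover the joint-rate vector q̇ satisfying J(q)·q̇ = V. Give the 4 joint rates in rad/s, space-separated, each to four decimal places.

o_n = [0.0493, 0.0762, -0.2509]
J₁: ẑ×o_n = [-0.0762, 0.0493, 0.0000], ω = ẑ
J2: z=[0.0000, 0.0000, 1.0000] o=[0.0689, -0.1102, 0.2600] → [-0.1865, -0.0196, 0.0000, 0.0000, 0.0000, 1.0000]
J3: z=[0.9945, 0.1045, 0.0000] o=[0.0323, 0.2378, 0.3500] → [-0.0628, 0.5976, -0.1625, 0.9945, 0.1045, 0.0000]
J4: z=[0.9945, 0.1045, 0.0000] o=[0.0179, 0.3752, 0.2914] → [-0.0567, 0.5393, -0.3006, 0.9945, 0.1045, 0.0000]
q̇ = J⁺·V = [-0.3180, 0.3810, -0.9410, 0.9670]

-0.3180 0.3810 -0.9410 0.9670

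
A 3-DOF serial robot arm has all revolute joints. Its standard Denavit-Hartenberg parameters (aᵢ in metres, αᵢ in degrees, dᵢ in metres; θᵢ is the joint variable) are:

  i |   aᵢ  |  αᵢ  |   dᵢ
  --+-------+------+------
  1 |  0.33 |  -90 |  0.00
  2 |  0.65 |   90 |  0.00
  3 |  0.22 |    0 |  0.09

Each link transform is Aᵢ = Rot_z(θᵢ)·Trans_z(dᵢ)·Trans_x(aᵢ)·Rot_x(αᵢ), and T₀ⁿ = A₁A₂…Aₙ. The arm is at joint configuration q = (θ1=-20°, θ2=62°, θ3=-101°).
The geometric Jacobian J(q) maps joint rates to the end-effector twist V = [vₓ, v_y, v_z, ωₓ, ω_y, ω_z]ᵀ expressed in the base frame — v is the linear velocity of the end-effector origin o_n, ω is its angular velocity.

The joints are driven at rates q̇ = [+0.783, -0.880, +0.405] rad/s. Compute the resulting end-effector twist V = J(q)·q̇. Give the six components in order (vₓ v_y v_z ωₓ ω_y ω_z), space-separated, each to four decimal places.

o_n = [0.5791, -0.4406, -0.4946]
J₁: ẑ×o_n = [0.4406, 0.5791, -0.0000], ω = ẑ
J2: z=[0.3420, 0.9397, 0.0000] o=[0.3101, -0.1129, 0.0000] → [-0.4648, 0.1692, -0.3649, 0.3420, 0.9397, 0.0000]
J3: z=[0.8297, -0.3020, 0.4695] o=[0.5969, -0.2172, -0.5739] → [0.0809, -0.0741, -0.1907, 0.8297, -0.3020, 0.4695]
V = J·q̇ = [0.7868, 0.2746, 0.2439, 0.0351, -0.9492, 0.9731]

0.7868 0.2746 0.2439 0.0351 -0.9492 0.9731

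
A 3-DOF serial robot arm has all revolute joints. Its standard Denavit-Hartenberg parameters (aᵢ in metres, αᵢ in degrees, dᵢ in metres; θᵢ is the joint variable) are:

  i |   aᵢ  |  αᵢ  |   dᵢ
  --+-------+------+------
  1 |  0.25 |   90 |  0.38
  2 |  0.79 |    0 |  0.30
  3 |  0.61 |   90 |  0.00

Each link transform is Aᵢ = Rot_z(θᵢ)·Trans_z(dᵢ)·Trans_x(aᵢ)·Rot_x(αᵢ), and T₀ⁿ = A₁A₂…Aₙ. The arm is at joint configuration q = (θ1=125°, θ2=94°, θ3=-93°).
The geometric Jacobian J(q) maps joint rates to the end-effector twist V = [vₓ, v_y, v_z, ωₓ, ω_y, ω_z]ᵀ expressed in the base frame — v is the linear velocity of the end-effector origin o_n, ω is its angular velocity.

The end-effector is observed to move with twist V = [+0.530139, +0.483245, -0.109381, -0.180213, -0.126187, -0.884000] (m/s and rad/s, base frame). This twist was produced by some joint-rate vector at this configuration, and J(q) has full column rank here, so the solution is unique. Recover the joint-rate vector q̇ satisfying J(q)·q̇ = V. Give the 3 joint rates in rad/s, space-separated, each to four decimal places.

-0.8840 -0.4500 0.2300

o_n = [-0.2159, 0.8313, 1.1787]
J₁: ẑ×o_n = [-0.8313, -0.2159, 0.0000], ω = ẑ
J2: z=[0.8192, 0.5736, 0.0000] o=[-0.1434, 0.2048, 0.3800] → [0.4581, -0.6543, 0.5548, 0.8192, 0.5736, 0.0000]
J3: z=[0.8192, 0.5736, 0.0000] o=[0.1340, 0.3317, 1.1681] → [0.0061, -0.0087, 0.6099, 0.8192, 0.5736, 0.0000]
q̇ = J⁺·V = [-0.8840, -0.4500, 0.2300]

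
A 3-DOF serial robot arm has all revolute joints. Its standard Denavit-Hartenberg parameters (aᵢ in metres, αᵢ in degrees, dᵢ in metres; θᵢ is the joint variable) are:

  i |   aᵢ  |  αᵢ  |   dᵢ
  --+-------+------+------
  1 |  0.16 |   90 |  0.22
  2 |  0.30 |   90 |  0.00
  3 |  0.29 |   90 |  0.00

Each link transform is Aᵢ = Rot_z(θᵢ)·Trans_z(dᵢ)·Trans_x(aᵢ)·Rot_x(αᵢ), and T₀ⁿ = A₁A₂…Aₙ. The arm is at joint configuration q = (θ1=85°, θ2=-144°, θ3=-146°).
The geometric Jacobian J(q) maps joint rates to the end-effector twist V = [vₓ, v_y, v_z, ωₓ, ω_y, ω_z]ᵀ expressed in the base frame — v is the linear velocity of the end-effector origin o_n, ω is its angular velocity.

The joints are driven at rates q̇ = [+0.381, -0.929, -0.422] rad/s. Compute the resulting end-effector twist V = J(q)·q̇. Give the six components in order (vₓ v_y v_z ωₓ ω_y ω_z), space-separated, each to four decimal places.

0.0552 -0.0439 0.0850 -0.9038 0.3281 0.0396

o_n = [-0.1518, 0.1255, 0.1850]
J₁: ẑ×o_n = [-0.1255, -0.1518, 0.0000], ω = ẑ
J2: z=[0.9962, -0.0872, 0.0000] o=[0.0139, 0.1594, 0.2200] → [0.0031, 0.0349, -0.0482, 0.9962, -0.0872, 0.0000]
J3: z=[-0.0512, -0.5855, 0.8090] o=[-0.0072, -0.0824, 0.0437] → [-0.2509, -0.1097, -0.0953, -0.0512, -0.5855, 0.8090]
V = J·q̇ = [0.0552, -0.0439, 0.0850, -0.9038, 0.3281, 0.0396]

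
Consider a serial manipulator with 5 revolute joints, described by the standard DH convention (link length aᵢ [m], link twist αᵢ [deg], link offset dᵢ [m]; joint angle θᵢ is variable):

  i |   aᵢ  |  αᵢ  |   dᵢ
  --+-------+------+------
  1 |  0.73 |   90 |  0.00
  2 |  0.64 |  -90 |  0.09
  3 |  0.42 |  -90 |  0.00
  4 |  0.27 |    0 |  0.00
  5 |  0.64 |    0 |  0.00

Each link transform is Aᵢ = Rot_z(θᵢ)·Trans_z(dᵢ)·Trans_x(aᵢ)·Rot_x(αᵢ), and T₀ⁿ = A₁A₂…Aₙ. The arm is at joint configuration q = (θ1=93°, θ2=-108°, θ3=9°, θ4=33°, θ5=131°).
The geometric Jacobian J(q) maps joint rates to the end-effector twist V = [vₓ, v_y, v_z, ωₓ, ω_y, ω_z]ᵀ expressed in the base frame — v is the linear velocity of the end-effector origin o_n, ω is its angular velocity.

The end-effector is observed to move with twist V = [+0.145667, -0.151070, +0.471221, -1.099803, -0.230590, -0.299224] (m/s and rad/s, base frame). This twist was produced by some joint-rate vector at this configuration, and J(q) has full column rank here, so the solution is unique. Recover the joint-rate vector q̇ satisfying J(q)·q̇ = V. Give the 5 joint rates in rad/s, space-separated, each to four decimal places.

-0.4440 -0.5780 -0.2090 0.9020 -0.3630

o_n = [0.0737, 0.2192, -0.5381]
J₁: ẑ×o_n = [-0.2192, 0.0737, 0.0000], ω = ẑ
J2: z=[0.9986, 0.0523, 0.0000] o=[-0.0382, 0.7290, 0.0000] → [-0.0282, 0.5373, -0.5149, 0.9986, 0.0523, 0.0000]
J3: z=[-0.0498, 0.9498, -0.3090] o=[0.0620, 0.5362, -0.6087] → [-0.0309, -0.0001, 0.0046, -0.0498, 0.9498, -0.3090]
J4: z=[-0.9889, -0.0034, 0.1488] o=[0.0031, 0.4048, -1.0032] → [0.0260, 0.4705, 0.1837, -0.9889, -0.0034, 0.1488]
J5: z=[-0.9889, -0.0034, 0.1488] o=[-0.0213, 0.1942, -1.1705] → [-0.0059, 0.6395, -0.0244, -0.9889, -0.0034, 0.1488]
q̇ = J⁺·V = [-0.4440, -0.5780, -0.2090, 0.9020, -0.3630]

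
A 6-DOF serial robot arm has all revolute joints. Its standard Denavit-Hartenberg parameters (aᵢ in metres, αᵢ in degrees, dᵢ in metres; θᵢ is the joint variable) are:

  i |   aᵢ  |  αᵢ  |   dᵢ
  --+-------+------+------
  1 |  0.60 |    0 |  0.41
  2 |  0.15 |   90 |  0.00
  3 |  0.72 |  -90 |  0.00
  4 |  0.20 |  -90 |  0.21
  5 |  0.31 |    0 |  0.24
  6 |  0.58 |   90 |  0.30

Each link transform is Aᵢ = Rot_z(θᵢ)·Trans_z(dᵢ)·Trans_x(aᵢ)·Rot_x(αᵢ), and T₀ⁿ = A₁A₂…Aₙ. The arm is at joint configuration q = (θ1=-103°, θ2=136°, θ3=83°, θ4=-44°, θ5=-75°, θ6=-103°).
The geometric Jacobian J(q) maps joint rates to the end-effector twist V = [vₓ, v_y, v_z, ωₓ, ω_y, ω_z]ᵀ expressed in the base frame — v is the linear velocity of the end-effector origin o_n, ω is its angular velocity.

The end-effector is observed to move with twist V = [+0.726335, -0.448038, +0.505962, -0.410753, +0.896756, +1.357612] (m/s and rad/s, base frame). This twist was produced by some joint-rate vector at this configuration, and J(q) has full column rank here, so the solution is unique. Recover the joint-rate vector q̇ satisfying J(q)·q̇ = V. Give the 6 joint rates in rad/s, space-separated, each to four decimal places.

o_n = [-0.6850, -0.2307, 1.3477]
J₁: ẑ×o_n = [0.2307, -0.6850, 0.0000], ω = ẑ
J2: z=[0.0000, 0.0000, 1.0000] o=[-0.1350, -0.5846, 0.4100] → [-0.3540, -0.5500, 0.0000, 0.0000, 0.0000, 1.0000]
J3: z=[0.5446, -0.8387, 0.0000] o=[-0.0092, -0.5029, 0.4100] → [-0.7864, -0.5107, -0.4185, 0.5446, -0.8387, 0.0000]
J4: z=[-0.8324, -0.5406, 0.1219] o=[0.0644, -0.4551, 1.1246] → [-0.1480, 0.0944, -0.5920, -0.8324, -0.5406, 0.1219]
J5: z=[-0.3208, 0.6494, 0.6895] o=[-0.0200, -0.6756, 1.2930] → [-0.2713, -0.4410, 0.2891, -0.3208, 0.6494, 0.6895]
J6: z=[-0.3208, 0.6494, 0.6895] o=[-0.3100, -0.7246, 1.5523] → [-0.4734, -0.3242, 0.0851, -0.3208, 0.6494, 0.6895]
q̇ = J⁺·V = [0.8250, 0.4600, -0.8830, -0.1340, 0.2260, -0.0970]

0.8250 0.4600 -0.8830 -0.1340 0.2260 -0.0970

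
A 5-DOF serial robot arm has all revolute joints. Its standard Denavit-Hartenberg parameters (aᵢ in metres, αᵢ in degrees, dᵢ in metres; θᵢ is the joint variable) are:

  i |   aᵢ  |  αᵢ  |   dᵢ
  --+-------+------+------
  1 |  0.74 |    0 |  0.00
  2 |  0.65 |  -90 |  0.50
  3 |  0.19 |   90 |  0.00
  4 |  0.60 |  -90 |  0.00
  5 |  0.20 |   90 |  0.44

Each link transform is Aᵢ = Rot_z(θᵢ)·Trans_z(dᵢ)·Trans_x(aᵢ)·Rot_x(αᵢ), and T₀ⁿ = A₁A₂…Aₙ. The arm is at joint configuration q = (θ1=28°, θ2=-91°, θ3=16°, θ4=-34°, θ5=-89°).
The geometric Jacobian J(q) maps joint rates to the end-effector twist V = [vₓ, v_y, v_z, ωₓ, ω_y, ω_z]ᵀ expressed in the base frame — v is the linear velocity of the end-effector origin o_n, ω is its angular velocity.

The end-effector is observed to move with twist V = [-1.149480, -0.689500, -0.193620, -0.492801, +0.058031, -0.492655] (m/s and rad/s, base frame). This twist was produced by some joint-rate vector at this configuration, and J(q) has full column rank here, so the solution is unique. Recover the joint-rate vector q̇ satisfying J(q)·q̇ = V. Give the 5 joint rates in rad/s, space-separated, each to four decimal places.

o_n = [1.4065, -1.0704, 0.4341]
J₁: ẑ×o_n = [1.0704, 1.4065, -0.0000], ω = ẑ
J2: z=[0.0000, 0.0000, 1.0000] o=[0.6534, 0.3474, 0.0000] → [1.4179, 0.7531, -0.0000, 0.0000, 0.0000, 1.0000]
J3: z=[0.8910, 0.4540, 0.0000] o=[0.9485, -0.2317, 0.5000] → [-0.0299, 0.0587, -0.9552, 0.8910, 0.4540, 0.0000]
J4: z=[0.1251, -0.2456, 0.9613] o=[1.0314, -0.3945, 0.4476] → [0.6531, 0.3622, 0.0075, 0.1251, -0.2456, 0.9613]
J5: z=[0.9827, -0.1026, -0.1541] o=[0.9495, -0.9728, 0.3105] → [-0.0277, -0.1919, -0.0491, 0.9827, -0.1026, -0.1541]
q̇ = J⁺·V = [-0.2950, -0.8540, 0.2480, 0.5550, -0.7970]

-0.2950 -0.8540 0.2480 0.5550 -0.7970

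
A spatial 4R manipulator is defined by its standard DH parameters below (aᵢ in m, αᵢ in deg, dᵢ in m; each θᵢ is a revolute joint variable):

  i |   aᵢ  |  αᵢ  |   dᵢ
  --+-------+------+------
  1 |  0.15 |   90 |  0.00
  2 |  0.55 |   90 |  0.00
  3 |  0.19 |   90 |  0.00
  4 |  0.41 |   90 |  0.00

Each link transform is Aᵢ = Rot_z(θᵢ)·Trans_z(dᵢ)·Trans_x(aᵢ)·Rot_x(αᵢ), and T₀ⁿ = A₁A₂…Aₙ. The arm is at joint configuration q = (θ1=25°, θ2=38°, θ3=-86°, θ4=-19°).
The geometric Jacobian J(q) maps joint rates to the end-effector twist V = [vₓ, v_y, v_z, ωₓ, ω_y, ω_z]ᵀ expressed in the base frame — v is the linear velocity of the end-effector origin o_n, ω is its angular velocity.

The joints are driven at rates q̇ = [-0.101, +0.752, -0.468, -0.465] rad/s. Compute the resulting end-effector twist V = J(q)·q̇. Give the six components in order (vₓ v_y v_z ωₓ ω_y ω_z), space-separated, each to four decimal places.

o_n = [0.2395, 0.7475, 0.4686]
J₁: ẑ×o_n = [-0.7475, 0.2395, 0.0000], ω = ẑ
J2: z=[0.4226, -0.9063, 0.0000] o=[0.1359, 0.0634, 0.0000] → [-0.4247, -0.1980, 0.3830, 0.4226, -0.9063, 0.0000]
J3: z=[0.5580, 0.2602, -0.7880] o=[0.5287, 0.2466, 0.3386] → [0.4286, 0.1554, 0.3548, 0.5580, 0.2602, -0.7880]
J4: z=[-0.7419, -0.2690, -0.6142] o=[0.4581, 0.4228, 0.3468] → [0.1667, 0.2246, -0.2997, -0.7419, -0.2690, -0.6142]
V = J·q̇ = [-0.5220, -0.3503, 0.2613, 0.4017, -0.6782, 0.5534]

-0.5220 -0.3503 0.2613 0.4017 -0.6782 0.5534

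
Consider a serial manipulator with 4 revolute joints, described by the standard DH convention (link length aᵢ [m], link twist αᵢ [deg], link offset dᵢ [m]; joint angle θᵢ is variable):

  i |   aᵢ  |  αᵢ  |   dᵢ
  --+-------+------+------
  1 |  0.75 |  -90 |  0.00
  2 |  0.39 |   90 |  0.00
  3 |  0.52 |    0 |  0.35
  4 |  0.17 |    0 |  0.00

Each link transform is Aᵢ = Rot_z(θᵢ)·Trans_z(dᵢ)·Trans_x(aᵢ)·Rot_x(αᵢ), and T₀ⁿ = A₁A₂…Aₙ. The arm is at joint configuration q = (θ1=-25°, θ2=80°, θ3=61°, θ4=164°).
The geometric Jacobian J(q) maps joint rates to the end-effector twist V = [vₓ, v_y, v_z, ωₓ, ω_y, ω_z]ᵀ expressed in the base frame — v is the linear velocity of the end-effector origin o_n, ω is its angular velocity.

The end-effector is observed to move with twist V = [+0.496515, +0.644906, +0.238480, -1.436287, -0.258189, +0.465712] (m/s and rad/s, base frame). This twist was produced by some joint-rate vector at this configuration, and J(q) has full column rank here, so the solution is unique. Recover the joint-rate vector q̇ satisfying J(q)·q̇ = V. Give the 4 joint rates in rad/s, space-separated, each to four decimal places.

0.6760 -0.8410 -0.6050 -0.6060

o_n = [1.2157, -0.1977, -0.4532]
J₁: ẑ×o_n = [0.1977, 1.2157, -0.0000], ω = ẑ
J2: z=[0.4226, 0.9063, 0.0000] o=[0.6797, -0.3170, 0.0000] → [-0.4107, 0.1915, -0.4353, 0.4226, 0.9063, 0.0000]
J3: z=[0.8925, -0.4162, 0.1736] o=[0.7411, -0.3456, -0.3841] → [0.0031, 0.1441, 0.3295, 0.8925, -0.4162, 0.1736]
J4: z=[0.8925, -0.4162, 0.1736] o=[1.2854, -0.0976, -0.5716] → [-0.0319, -0.1178, -0.1184, 0.8925, -0.4162, 0.1736]
q̇ = J⁺·V = [0.6760, -0.8410, -0.6050, -0.6060]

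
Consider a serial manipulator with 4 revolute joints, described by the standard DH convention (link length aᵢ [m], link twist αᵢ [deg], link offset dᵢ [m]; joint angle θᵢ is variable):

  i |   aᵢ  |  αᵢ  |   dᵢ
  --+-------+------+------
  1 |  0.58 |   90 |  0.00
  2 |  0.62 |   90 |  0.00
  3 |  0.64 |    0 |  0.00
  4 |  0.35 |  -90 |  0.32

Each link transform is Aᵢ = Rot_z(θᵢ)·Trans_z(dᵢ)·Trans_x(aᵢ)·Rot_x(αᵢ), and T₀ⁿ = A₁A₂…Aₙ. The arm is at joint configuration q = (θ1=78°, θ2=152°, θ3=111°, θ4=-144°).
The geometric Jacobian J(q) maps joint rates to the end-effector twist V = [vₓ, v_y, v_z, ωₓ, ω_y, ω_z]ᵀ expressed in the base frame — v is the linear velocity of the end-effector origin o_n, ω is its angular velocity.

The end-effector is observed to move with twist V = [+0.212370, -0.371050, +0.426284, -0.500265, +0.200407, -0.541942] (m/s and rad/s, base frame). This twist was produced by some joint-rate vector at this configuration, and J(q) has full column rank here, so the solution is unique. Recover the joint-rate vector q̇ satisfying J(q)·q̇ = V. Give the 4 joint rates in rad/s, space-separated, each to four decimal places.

o_n = [0.4242, 0.0388, 0.6037]
J₁: ẑ×o_n = [-0.0388, 0.4242, 0.0000], ω = ẑ
J2: z=[0.9781, -0.2079, 0.0000] o=[0.1206, 0.5673, 0.0000] → [-0.1255, -0.5906, -0.4539, 0.9781, -0.2079, 0.0000]
J3: z=[0.0976, 0.4592, 0.8829] o=[0.0068, 0.0319, 0.2911] → [0.1375, 0.3380, -0.1910, 0.0976, 0.4592, 0.8829]
J4: z=[0.0976, 0.4592, 0.8829] o=[0.6333, 0.1057, 0.1834] → [0.2521, -0.2257, 0.0895, 0.0976, 0.4592, 0.8829]
q̇ = J⁺·V = [-0.7150, -0.5310, -0.5980, 0.7940]

-0.7150 -0.5310 -0.5980 0.7940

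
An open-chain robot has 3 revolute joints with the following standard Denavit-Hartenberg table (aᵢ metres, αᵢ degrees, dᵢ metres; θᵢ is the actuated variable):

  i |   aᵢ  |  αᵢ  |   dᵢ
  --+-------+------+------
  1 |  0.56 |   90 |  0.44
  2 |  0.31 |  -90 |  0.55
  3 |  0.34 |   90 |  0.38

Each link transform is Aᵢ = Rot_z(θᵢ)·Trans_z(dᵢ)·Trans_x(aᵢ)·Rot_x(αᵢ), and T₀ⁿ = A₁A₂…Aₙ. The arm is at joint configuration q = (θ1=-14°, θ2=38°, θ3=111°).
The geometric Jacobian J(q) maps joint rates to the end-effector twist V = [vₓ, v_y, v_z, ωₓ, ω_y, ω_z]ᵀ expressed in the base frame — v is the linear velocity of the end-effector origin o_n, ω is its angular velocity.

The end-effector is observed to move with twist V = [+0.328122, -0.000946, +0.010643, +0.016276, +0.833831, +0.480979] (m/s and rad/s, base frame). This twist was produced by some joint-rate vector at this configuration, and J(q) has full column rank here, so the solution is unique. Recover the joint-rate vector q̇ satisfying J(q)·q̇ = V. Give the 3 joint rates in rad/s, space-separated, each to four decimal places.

o_n = [0.4040, -0.3404, 0.8553]
J₁: ẑ×o_n = [0.3404, 0.4040, -0.0000], ω = ẑ
J2: z=[-0.2419, -0.9703, 0.0000] o=[0.5434, -0.1355, 0.4400] → [-0.4029, 0.1005, -0.0857, -0.2419, -0.9703, 0.0000]
J3: z=[-0.5974, 0.1489, 0.7880] o=[0.6473, -0.7282, 0.6309] → [-0.2722, -0.0577, -0.1954, -0.5974, 0.1489, 0.7880]
q̇ = J⁺·V = [0.2430, -0.8130, 0.3020]

0.2430 -0.8130 0.3020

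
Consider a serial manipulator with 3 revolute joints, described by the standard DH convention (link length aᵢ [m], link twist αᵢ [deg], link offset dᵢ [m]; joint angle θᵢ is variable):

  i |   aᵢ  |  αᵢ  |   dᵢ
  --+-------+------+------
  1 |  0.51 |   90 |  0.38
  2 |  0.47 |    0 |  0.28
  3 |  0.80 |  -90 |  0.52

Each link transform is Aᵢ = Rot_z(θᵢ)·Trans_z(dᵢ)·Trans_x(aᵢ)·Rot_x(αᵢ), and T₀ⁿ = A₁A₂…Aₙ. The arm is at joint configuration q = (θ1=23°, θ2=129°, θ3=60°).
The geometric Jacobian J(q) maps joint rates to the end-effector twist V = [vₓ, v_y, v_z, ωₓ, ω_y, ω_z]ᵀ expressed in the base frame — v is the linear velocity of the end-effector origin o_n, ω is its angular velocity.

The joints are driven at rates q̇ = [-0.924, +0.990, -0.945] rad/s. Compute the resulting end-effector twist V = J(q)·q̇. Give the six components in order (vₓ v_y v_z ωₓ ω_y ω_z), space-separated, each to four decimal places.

-1.2160 0.0619 -0.3284 0.0176 -0.0414 -0.9240

o_n = [-0.2176, -0.9614, 0.6201]
J₁: ẑ×o_n = [0.9614, -0.2176, 0.0000], ω = ẑ
J2: z=[0.3907, -0.9205, 0.0000] o=[0.4695, 0.1993, 0.3800] → [-0.2210, -0.0938, -1.0859, 0.3907, -0.9205, 0.0000]
J3: z=[0.3907, -0.9205, 0.0000] o=[0.3066, -0.1740, 0.7453] → [0.1152, 0.0489, -0.7902, 0.3907, -0.9205, 0.0000]
V = J·q̇ = [-1.2160, 0.0619, -0.3284, 0.0176, -0.0414, -0.9240]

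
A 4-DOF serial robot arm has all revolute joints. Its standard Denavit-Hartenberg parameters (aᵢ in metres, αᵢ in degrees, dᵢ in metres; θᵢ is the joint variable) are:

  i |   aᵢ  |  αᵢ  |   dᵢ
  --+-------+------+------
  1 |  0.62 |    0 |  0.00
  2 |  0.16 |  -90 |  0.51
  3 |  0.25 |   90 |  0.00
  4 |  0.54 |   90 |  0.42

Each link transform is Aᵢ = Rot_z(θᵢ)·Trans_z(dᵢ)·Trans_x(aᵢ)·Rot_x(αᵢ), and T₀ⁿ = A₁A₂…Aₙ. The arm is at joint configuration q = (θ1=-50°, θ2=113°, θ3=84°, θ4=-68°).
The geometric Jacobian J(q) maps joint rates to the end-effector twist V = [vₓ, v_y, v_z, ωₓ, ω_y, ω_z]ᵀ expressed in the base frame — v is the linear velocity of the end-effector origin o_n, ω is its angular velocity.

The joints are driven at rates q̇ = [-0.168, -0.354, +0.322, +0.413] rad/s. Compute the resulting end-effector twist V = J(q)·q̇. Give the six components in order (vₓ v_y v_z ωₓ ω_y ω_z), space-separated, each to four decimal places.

o_n = [1.1284, -0.1454, 0.1041]
J₁: ẑ×o_n = [0.1454, 1.1284, -0.0000], ω = ẑ
J2: z=[0.0000, 0.0000, 1.0000] o=[0.3985, -0.4749, 0.0000] → [-0.3296, 0.7298, 0.0000, 0.0000, 0.0000, 1.0000]
J3: z=[-0.8910, 0.4540, 0.0000] o=[0.4712, -0.3324, 0.5100] → [-0.1843, -0.3617, -0.4650, -0.8910, 0.4540, 0.0000]
J4: z=[0.4515, 0.8861, 0.1045] o=[0.4830, -0.3091, 0.2614] → [-0.1565, 0.1385, -0.4979, 0.4515, 0.8861, 0.1045]
V = J·q̇ = [-0.0317, -0.5072, -0.3554, -0.1004, 0.5122, -0.4788]

-0.0317 -0.5072 -0.3554 -0.1004 0.5122 -0.4788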